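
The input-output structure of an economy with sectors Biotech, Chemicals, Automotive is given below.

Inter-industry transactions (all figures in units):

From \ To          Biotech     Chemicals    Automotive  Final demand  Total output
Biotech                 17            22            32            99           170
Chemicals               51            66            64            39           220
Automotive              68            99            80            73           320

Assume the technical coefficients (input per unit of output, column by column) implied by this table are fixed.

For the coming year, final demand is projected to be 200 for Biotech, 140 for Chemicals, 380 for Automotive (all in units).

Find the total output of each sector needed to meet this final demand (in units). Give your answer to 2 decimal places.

Technical coefficients a_ij = z_ij / X_j:
  a_BB = 17/170 = 0.10, a_CB = 51/170 = 0.30, a_AB = 68/170 = 0.40
  a_BC = 22/220 = 0.10, a_CC = 66/220 = 0.30, a_AC = 99/220 = 0.45
  a_BA = 32/320 = 0.10, a_CA = 64/320 = 0.20, a_AA = 80/320 = 0.25
I − A =
  [   0.90    -0.10    -0.10]
  [  -0.30     0.70    -0.20]
  [  -0.40    -0.45     0.75]
Cofactors of I−A, C_ij = (−1)^(i+j)·(minor ij) (rows/columns in the sector order above):
  C_11 = (0.70)(0.75) − (-0.20)(-0.45) = 0.4350
  C_12 = −[(-0.30)(0.75) − (-0.20)(-0.40)] = 0.3050
  C_13 = (-0.30)(-0.45) − (0.70)(-0.40) = 0.4150
  C_21 = −[(-0.10)(0.75) − (-0.10)(-0.45)] = 0.1200
  C_22 = (0.90)(0.75) − (-0.10)(-0.40) = 0.6350
  C_23 = −[(0.90)(-0.45) − (-0.10)(-0.40)] = 0.4450
  C_31 = (-0.10)(-0.20) − (-0.10)(0.70) = 0.0900
  C_32 = −[(0.90)(-0.20) − (-0.10)(-0.30)] = 0.2100
  C_33 = (0.90)(0.70) − (-0.10)(-0.30) = 0.6000
det(I−A) = Σ_j (I−A)_1j·C_1j = (0.90)(0.4350) + (-0.10)(0.3050) + (-0.10)(0.4150) = 0.3195
adj(I−A) = Cᵀ =
  [ 0.4350   0.1200   0.0900]
  [ 0.3050   0.6350   0.2100]
  [ 0.4150   0.4450   0.6000]
(I − A)⁻¹ = adj(I−A) / det(I−A) ≈
  [   1.3615     0.3756     0.2817]
  [   0.9546     1.9875     0.6573]
  [   1.2989     1.3928     1.8779]
x = (I − A)⁻¹ d = adj(I−A)·d / det(I−A), with det(I−A) = 0.3195:
  x_B = (0.4350·200 + 0.1200·140 + 0.0900·380) / 0.3195 = 138.00 / 0.3195 ≈ 431.92
  x_C = (0.3050·200 + 0.6350·140 + 0.2100·380) / 0.3195 = 229.70 / 0.3195 ≈ 718.94
  x_A = (0.4150·200 + 0.4450·140 + 0.6000·380) / 0.3195 = 373.30 / 0.3195 ≈ 1168.39

x_B = 431.92, x_C = 718.94, x_A = 1168.39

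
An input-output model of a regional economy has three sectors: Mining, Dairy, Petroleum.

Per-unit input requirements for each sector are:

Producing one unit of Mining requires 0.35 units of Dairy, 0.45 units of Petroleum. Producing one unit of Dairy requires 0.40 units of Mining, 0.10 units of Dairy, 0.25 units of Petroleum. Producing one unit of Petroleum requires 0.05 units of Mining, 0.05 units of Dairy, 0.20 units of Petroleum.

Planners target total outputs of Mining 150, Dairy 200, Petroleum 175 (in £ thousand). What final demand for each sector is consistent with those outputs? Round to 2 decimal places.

d_1 = 61.25, d_2 = 118.75, d_3 = 22.50

I − A =
  [   1.00    -0.40    -0.05]
  [  -0.35     0.90    -0.05]
  [  -0.45    -0.25     0.80]
d = (I − A) x:
  d_1 = (+1.00)·150 + (-0.40)·200 + (-0.05)·175 = 61.25
  d_2 = (-0.35)·150 + (+0.90)·200 + (-0.05)·175 = 118.75
  d_3 = (-0.45)·150 + (-0.25)·200 + (+0.80)·175 = 22.50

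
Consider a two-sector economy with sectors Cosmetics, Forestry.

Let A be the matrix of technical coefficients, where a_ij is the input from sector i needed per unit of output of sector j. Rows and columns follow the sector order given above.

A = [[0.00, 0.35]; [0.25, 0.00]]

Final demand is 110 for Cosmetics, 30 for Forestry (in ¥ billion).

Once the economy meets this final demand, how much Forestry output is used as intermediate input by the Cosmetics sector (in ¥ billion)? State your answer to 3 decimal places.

I − A =
  [   1.00    -0.35]
  [  -0.25     1.00]
det(I−A) = (1.00)(1.00) − (-0.35)(-0.25) = 0.9125
adj(I−A) = [[1.00, 0.35], [0.25, 1.00]]
(I − A)⁻¹ = adj(I−A) / det(I−A) ≈
  [   1.0959     0.3836]
  [   0.2740     1.0959]
First solve x = (I − A)⁻¹ d = adj(I−A)·d / det(I−A); in particular x_C = (1.00·110 + 0.35·30) / 0.9125 = 120.50 / 0.9125 ≈ 132.05479.
Intermediate flow from F to C: z_FC = a_FC · x_C = 0.25 × 120.50 / 0.9125 = 30.125 / 0.9125 ≈ 33.014.

z_FC = 33.014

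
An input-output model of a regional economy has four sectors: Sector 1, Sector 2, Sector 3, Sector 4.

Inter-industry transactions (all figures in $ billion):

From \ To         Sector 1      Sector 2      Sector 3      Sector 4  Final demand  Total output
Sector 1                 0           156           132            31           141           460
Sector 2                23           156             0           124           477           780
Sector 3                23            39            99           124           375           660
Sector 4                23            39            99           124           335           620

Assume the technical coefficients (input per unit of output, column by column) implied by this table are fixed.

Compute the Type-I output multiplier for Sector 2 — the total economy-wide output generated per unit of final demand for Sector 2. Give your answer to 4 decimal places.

m_2 = 1.8335

Technical coefficients a_ij = z_ij / X_j:
  a_11 = 0/460 = 0.00, a_21 = 23/460 = 0.05, a_31 = 23/460 = 0.05, a_41 = 23/460 = 0.05
  a_12 = 156/780 = 0.20, a_22 = 156/780 = 0.20, a_32 = 39/780 = 0.05, a_42 = 39/780 = 0.05
  a_13 = 132/660 = 0.20, a_23 = 0/660 = 0.00, a_33 = 99/660 = 0.15, a_43 = 99/660 = 0.15
  a_14 = 31/620 = 0.05, a_24 = 124/620 = 0.20, a_34 = 124/620 = 0.20, a_44 = 124/620 = 0.20
I − A =
  [   1.00    -0.20    -0.20    -0.05]
  [  -0.05     0.80     0.00    -0.20]
  [  -0.05    -0.05     0.85    -0.20]
  [  -0.05    -0.05    -0.15     0.80]
Compute the cofactors C_ij = (−1)^(i+j)·(3×3 minor ij) of I−A; the adjugate is their transpose:
adj(I−A) = Cᵀ =
  [ 0.510000   0.142500   0.138000   0.102000]
  [ 0.042500   0.637500   0.040375   0.172125]
  [ 0.042500   0.060000   0.617875   0.172125]
  [ 0.042500   0.060000   0.127000   0.663000]
det(I−A) = Σ_j (I−A)_1j·C_1j = (1.00)(0.510000) + (-0.20)(0.042500) + (-0.20)(0.042500) + (-0.05)(0.042500) = 0.490875
(I − A)⁻¹ = adj(I−A) / det(I−A) ≈
  [   1.03896     0.29030     0.28113     0.20779]
  [   0.08658     1.29870     0.08225     0.35065]
  [   0.08658     0.12223     1.25872     0.35065]
  [   0.08658     0.12223     0.25872     1.35065]
The output multiplier for sector j is the column-j sum of the Leontief inverse (I − A)⁻¹ = adj(I−A) / det(I−A).
Column 2 of adj(I−A): (0.142500, 0.637500, 0.060000, 0.060000); det(I−A) = 0.490875.
m_2 = (0.142500 + 0.637500 + 0.060000 + 0.060000) / 0.490875 = 0.90 / 0.490875 ≈ 1.8335.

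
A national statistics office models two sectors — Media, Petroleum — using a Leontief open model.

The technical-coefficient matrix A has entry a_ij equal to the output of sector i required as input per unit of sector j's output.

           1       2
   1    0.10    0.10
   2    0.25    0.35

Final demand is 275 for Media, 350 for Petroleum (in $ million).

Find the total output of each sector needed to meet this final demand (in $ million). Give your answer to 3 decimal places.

x_1 = 381.696, x_2 = 685.268

I − A =
  [   0.90    -0.10]
  [  -0.25     0.65]
det(I−A) = (0.90)(0.65) − (-0.10)(-0.25) = 0.5600
adj(I−A) = [[0.65, 0.10], [0.25, 0.90]]
(I − A)⁻¹ = adj(I−A) / det(I−A) ≈
  [   1.1607     0.1786]
  [   0.4464     1.6071]
x = (I − A)⁻¹ d = adj(I−A)·d / det(I−A), with det(I−A) = 0.5600:
  x_1 = (0.65·275 + 0.10·350) / 0.5600 = 213.75 / 0.5600 ≈ 381.696
  x_2 = (0.25·275 + 0.90·350) / 0.5600 = 383.75 / 0.5600 ≈ 685.268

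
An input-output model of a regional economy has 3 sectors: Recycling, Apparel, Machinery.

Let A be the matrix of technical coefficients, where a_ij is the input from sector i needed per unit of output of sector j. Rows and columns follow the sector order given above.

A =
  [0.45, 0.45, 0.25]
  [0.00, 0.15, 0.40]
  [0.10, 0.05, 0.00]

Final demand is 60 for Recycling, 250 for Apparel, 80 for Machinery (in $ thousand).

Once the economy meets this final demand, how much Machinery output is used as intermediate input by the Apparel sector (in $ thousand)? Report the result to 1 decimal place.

z_MA = 18.1

I − A =
  [   0.55    -0.45    -0.25]
  [   0.00     0.85    -0.40]
  [  -0.10    -0.05     1.00]
Cofactors of I−A, C_ij = (−1)^(i+j)·(minor ij) (rows/columns in the sector order above):
  C_11 = (0.85)(1.00) − (-0.40)(-0.05) = 0.8300
  C_12 = −[(0.00)(1.00) − (-0.40)(-0.10)] = 0.0400
  C_13 = (0.00)(-0.05) − (0.85)(-0.10) = 0.0850
  C_21 = −[(-0.45)(1.00) − (-0.25)(-0.05)] = 0.4625
  C_22 = (0.55)(1.00) − (-0.25)(-0.10) = 0.5250
  C_23 = −[(0.55)(-0.05) − (-0.45)(-0.10)] = 0.0725
  C_31 = (-0.45)(-0.40) − (-0.25)(0.85) = 0.3925
  C_32 = −[(0.55)(-0.40) − (-0.25)(0.00)] = 0.2200
  C_33 = (0.55)(0.85) − (-0.45)(0.00) = 0.4675
det(I−A) = Σ_j (I−A)_1j·C_1j = (0.55)(0.8300) + (-0.45)(0.0400) + (-0.25)(0.0850) = 0.41725
adj(I−A) = Cᵀ =
  [ 0.8300   0.4625   0.3925]
  [ 0.0400   0.5250   0.2200]
  [ 0.0850   0.0725   0.4675]
(I − A)⁻¹ = adj(I−A) / det(I−A) ≈
  [   1.9892     1.1084     0.9407]
  [   0.0959     1.2582     0.5273]
  [   0.2037     0.1738     1.1204]
First solve x = (I − A)⁻¹ d = adj(I−A)·d / det(I−A); in particular x_A = (0.0400·60 + 0.5250·250 + 0.2200·80) / 0.41725 = 151.25 / 0.41725 ≈ 362.493.
Intermediate flow from M to A: z_MA = a_MA · x_A = 0.05 × 151.25 / 0.41725 = 7.5625 / 0.41725 ≈ 18.1.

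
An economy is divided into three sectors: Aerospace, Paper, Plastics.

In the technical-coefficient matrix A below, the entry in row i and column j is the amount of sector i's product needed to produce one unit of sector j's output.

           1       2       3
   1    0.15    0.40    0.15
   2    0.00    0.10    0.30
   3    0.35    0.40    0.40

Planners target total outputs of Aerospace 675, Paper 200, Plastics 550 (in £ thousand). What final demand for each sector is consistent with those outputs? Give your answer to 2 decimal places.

d_1 = 411.25, d_2 = 15.00, d_3 = 13.75

I − A =
  [   0.85    -0.40    -0.15]
  [   0.00     0.90    -0.30]
  [  -0.35    -0.40     0.60]
d = (I − A) x:
  d_1 = (+0.85)·675 + (-0.40)·200 + (-0.15)·550 = 411.25
  d_2 = (+0.00)·675 + (+0.90)·200 + (-0.30)·550 = 15.00
  d_3 = (-0.35)·675 + (-0.40)·200 + (+0.60)·550 = 13.75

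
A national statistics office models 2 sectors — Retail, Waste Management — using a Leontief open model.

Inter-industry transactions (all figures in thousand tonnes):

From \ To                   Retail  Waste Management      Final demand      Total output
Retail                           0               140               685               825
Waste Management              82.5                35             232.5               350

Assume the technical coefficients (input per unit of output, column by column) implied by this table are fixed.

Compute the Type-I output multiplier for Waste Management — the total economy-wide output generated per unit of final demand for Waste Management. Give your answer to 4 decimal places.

m_2 = 1.6279

Technical coefficients a_ij = z_ij / X_j:
  a_11 = 0/825 = 0.00, a_21 = 82.5/825 = 0.10
  a_12 = 140/350 = 0.40, a_22 = 35/350 = 0.10
I − A =
  [   1.00    -0.40]
  [  -0.10     0.90]
det(I−A) = (1.00)(0.90) − (-0.40)(-0.10) = 0.8600
adj(I−A) = [[0.90, 0.40], [0.10, 1.00]]
(I − A)⁻¹ = adj(I−A) / det(I−A) ≈
  [   1.04651     0.46512]
  [   0.11628     1.16279]
The output multiplier for sector j is the column-j sum of the Leontief inverse (I − A)⁻¹ = adj(I−A) / det(I−A).
Column 2 of adj(I−A): (0.40, 1.00); det(I−A) = 0.8600.
m_2 = (0.40 + 1.00) / 0.8600 = 1.40 / 0.8600 ≈ 1.6279.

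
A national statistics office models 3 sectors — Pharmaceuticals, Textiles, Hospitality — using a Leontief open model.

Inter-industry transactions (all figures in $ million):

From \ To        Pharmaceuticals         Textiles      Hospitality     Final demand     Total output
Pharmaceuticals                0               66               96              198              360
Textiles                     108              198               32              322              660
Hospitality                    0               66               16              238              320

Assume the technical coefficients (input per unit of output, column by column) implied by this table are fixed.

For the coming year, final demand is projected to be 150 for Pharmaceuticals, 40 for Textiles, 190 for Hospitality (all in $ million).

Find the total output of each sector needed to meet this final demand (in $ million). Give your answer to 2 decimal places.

Technical coefficients a_ij = z_ij / X_j:
  a_PP = 0/360 = 0.00, a_TP = 108/360 = 0.30, a_HP = 0/360 = 0.00
  a_PT = 66/660 = 0.10, a_TT = 198/660 = 0.30, a_HT = 66/660 = 0.10
  a_PH = 96/320 = 0.30, a_TH = 32/320 = 0.10, a_HH = 16/320 = 0.05
I − A =
  [   1.00    -0.10    -0.30]
  [  -0.30     0.70    -0.10]
  [   0.00    -0.10     0.95]
Cofactors of I−A, C_ij = (−1)^(i+j)·(minor ij) (rows/columns in the sector order above):
  C_11 = (0.70)(0.95) − (-0.10)(-0.10) = 0.6550
  C_12 = −[(-0.30)(0.95) − (-0.10)(0.00)] = 0.2850
  C_13 = (-0.30)(-0.10) − (0.70)(0.00) = 0.0300
  C_21 = −[(-0.10)(0.95) − (-0.30)(-0.10)] = 0.1250
  C_22 = (1.00)(0.95) − (-0.30)(0.00) = 0.9500
  C_23 = −[(1.00)(-0.10) − (-0.10)(0.00)] = 0.1000
  C_31 = (-0.10)(-0.10) − (-0.30)(0.70) = 0.2200
  C_32 = −[(1.00)(-0.10) − (-0.30)(-0.30)] = 0.1900
  C_33 = (1.00)(0.70) − (-0.10)(-0.30) = 0.6700
det(I−A) = Σ_j (I−A)_1j·C_1j = (1.00)(0.6550) + (-0.10)(0.2850) + (-0.30)(0.0300) = 0.6175
adj(I−A) = Cᵀ =
  [ 0.6550   0.1250   0.2200]
  [ 0.2850   0.9500   0.1900]
  [ 0.0300   0.1000   0.6700]
(I − A)⁻¹ = adj(I−A) / det(I−A) ≈
  [   1.0607     0.2024     0.3563]
  [   0.4615     1.5385     0.3077]
  [   0.0486     0.1619     1.0850]
x = (I − A)⁻¹ d = adj(I−A)·d / det(I−A), with det(I−A) = 0.6175:
  x_P = (0.6550·150 + 0.1250·40 + 0.2200·190) / 0.6175 = 145.05 / 0.6175 ≈ 234.90
  x_T = (0.2850·150 + 0.9500·40 + 0.1900·190) / 0.6175 = 116.85 / 0.6175 ≈ 189.23
  x_H = (0.0300·150 + 0.1000·40 + 0.6700·190) / 0.6175 = 135.80 / 0.6175 ≈ 219.92

x_P = 234.90, x_T = 189.23, x_H = 219.92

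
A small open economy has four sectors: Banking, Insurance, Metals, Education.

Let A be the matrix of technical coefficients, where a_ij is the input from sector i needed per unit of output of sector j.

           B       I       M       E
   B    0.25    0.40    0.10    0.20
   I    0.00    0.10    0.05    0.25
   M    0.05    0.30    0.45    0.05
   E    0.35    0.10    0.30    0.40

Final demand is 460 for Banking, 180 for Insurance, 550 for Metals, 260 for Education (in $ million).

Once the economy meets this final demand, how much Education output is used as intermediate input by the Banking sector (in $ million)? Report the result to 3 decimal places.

z_EB = 816.000

I − A =
  [   0.75    -0.40    -0.10    -0.20]
  [   0.00     0.90    -0.05    -0.25]
  [  -0.05    -0.30     0.55    -0.05]
  [  -0.35    -0.10    -0.30     0.60]
Compute the cofactors C_ij = (−1)^(i+j)·(3×3 minor ij) of I−A; the adjugate is their transpose:
adj(I−A) = Cᵀ =
  [ 0.23800   0.17350   0.14850   0.16400]
  [ 0.05425   0.19000   0.08400   0.10425]
  [ 0.06775   0.13775   0.28825   0.10400]
  [ 0.18175   0.20175   0.24475   0.35450]
det(I−A) = Σ_j (I−A)_1j·C_1j = (0.75)(0.23800) + (-0.40)(0.05425) + (-0.10)(0.06775) + (-0.20)(0.18175) = 0.113675
(I − A)⁻¹ = adj(I−A) / det(I−A) ≈
  [   2.0937     1.5263     1.3064     1.4427]
  [   0.4772     1.6714     0.7389     0.9171]
  [   0.5960     1.2118     2.5357     0.9149]
  [   1.5989     1.7748     2.1531     3.1185]
First solve x = (I − A)⁻¹ d = adj(I−A)·d / det(I−A); in particular x_B = (0.23800·460 + 0.17350·180 + 0.14850·550 + 0.16400·260) / 0.113675 = 265.025 / 0.113675 ≈ 2331.42731.
Intermediate flow from E to B: z_EB = a_EB · x_B = 0.35 × 265.025 / 0.113675 = 92.75875 / 0.113675 ≈ 816.000.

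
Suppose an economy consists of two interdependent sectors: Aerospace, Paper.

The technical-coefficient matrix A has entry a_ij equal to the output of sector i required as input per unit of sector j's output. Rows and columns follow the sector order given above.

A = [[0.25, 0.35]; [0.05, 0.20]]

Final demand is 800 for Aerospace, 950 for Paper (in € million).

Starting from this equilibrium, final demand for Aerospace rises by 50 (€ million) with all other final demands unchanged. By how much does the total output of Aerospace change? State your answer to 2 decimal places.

I − A =
  [   0.75    -0.35]
  [  -0.05     0.80]
det(I−A) = (0.75)(0.80) − (-0.35)(-0.05) = 0.5825
adj(I−A) = [[0.80, 0.35], [0.05, 0.75]]
(I − A)⁻¹ = adj(I−A) / det(I−A) ≈
  [   1.3734     0.6009]
  [   0.0858     1.2876]
Δx = (I − A)⁻¹ Δd with Δd having +50 in the Aerospace component and 0 elsewhere.
So Δx_A = L_AA · (+50), where L_AA = adj(I−A)_AA / det(I−A) = 0.80 / 0.5825.
Δx_A = 0.80 × (+50) / 0.5825 = 40.00 / 0.5825 ≈ 68.67.

Δx_A = 68.67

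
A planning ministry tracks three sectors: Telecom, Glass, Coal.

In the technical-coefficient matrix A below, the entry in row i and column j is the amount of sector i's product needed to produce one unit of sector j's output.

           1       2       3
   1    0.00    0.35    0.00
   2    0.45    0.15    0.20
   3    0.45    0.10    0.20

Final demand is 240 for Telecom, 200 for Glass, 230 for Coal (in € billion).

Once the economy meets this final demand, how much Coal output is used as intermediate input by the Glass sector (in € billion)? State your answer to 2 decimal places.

I − A =
  [   1.00    -0.35     0.00]
  [  -0.45     0.85    -0.20]
  [  -0.45    -0.10     0.80]
Cofactors of I−A, C_ij = (−1)^(i+j)·(minor ij) (rows/columns in the sector order above):
  C_11 = (0.85)(0.80) − (-0.20)(-0.10) = 0.6600
  C_12 = −[(-0.45)(0.80) − (-0.20)(-0.45)] = 0.4500
  C_13 = (-0.45)(-0.10) − (0.85)(-0.45) = 0.4275
  C_21 = −[(-0.35)(0.80) − (0.00)(-0.10)] = 0.2800
  C_22 = (1.00)(0.80) − (0.00)(-0.45) = 0.8000
  C_23 = −[(1.00)(-0.10) − (-0.35)(-0.45)] = 0.2575
  C_31 = (-0.35)(-0.20) − (0.00)(0.85) = 0.0700
  C_32 = −[(1.00)(-0.20) − (0.00)(-0.45)] = 0.2000
  C_33 = (1.00)(0.85) − (-0.35)(-0.45) = 0.6925
det(I−A) = Σ_j (I−A)_1j·C_1j = (1.00)(0.6600) + (-0.35)(0.4500) + (0.00)(0.4275) = 0.5025
adj(I−A) = Cᵀ =
  [ 0.6600   0.2800   0.0700]
  [ 0.4500   0.8000   0.2000]
  [ 0.4275   0.2575   0.6925]
(I − A)⁻¹ = adj(I−A) / det(I−A) ≈
  [   1.3134     0.5572     0.1393]
  [   0.8955     1.5920     0.3980]
  [   0.8507     0.5124     1.3781]
First solve x = (I − A)⁻¹ d = adj(I−A)·d / det(I−A); in particular x_2 = (0.4500·240 + 0.8000·200 + 0.2000·230) / 0.5025 = 314.00 / 0.5025 ≈ 624.8756.
Intermediate flow from 3 to 2: z_32 = a_32 · x_2 = 0.10 × 314.00 / 0.5025 = 31.40 / 0.5025 ≈ 62.49.

z_32 = 62.49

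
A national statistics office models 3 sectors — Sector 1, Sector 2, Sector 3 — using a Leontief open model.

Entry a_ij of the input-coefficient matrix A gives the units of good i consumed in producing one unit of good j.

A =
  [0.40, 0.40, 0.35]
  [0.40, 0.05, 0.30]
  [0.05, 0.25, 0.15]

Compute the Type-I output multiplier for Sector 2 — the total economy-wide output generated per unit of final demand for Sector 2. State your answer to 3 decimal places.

m_2 = 4.433

I − A =
  [   0.60    -0.40    -0.35]
  [  -0.40     0.95    -0.30]
  [  -0.05    -0.25     0.85]
Cofactors of I−A, C_ij = (−1)^(i+j)·(minor ij) (rows/columns in the sector order above):
  C_11 = (0.95)(0.85) − (-0.30)(-0.25) = 0.7325
  C_12 = −[(-0.40)(0.85) − (-0.30)(-0.05)] = 0.3550
  C_13 = (-0.40)(-0.25) − (0.95)(-0.05) = 0.1475
  C_21 = −[(-0.40)(0.85) − (-0.35)(-0.25)] = 0.4275
  C_22 = (0.60)(0.85) − (-0.35)(-0.05) = 0.4925
  C_23 = −[(0.60)(-0.25) − (-0.40)(-0.05)] = 0.1700
  C_31 = (-0.40)(-0.30) − (-0.35)(0.95) = 0.4525
  C_32 = −[(0.60)(-0.30) − (-0.35)(-0.40)] = 0.3200
  C_33 = (0.60)(0.95) − (-0.40)(-0.40) = 0.4100
det(I−A) = Σ_j (I−A)_1j·C_1j = (0.60)(0.7325) + (-0.40)(0.3550) + (-0.35)(0.1475) = 0.245875
adj(I−A) = Cᵀ =
  [ 0.7325   0.4275   0.4525]
  [ 0.3550   0.4925   0.3200]
  [ 0.1475   0.1700   0.4100]
(I − A)⁻¹ = adj(I−A) / det(I−A) ≈
  [   2.9792     1.7387     1.8404]
  [   1.4438     2.0031     1.3015]
  [   0.5999     0.6914     1.6675]
The output multiplier for sector j is the column-j sum of the Leontief inverse (I − A)⁻¹ = adj(I−A) / det(I−A).
Column 2 of adj(I−A): (0.4275, 0.4925, 0.1700); det(I−A) = 0.245875.
m_2 = (0.4275 + 0.4925 + 0.1700) / 0.245875 = 1.09 / 0.245875 ≈ 4.433.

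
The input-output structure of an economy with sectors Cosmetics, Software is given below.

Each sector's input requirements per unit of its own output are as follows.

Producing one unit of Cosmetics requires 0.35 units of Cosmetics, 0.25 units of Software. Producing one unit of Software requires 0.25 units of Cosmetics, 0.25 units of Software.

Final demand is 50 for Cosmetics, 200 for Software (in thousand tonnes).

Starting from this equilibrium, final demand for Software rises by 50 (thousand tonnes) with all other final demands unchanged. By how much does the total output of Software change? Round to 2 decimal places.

I − A =
  [   0.65    -0.25]
  [  -0.25     0.75]
det(I−A) = (0.65)(0.75) − (-0.25)(-0.25) = 0.4250
adj(I−A) = [[0.75, 0.25], [0.25, 0.65]]
(I − A)⁻¹ = adj(I−A) / det(I−A) ≈
  [   1.7647     0.5882]
  [   0.5882     1.5294]
Δx = (I − A)⁻¹ Δd with Δd having +50 in the Software component and 0 elsewhere.
So Δx_S = L_SS · (+50), where L_SS = adj(I−A)_SS / det(I−A) = 0.65 / 0.4250.
Δx_S = 0.65 × (+50) / 0.4250 = 32.50 / 0.4250 ≈ 76.47.

Δx_S = 76.47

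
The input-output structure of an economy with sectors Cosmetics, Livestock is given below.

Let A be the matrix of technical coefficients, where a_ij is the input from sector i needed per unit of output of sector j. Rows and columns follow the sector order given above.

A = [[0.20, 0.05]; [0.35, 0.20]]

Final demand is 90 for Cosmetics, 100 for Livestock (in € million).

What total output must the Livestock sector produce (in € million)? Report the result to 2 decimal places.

x_2 = 179.12

I − A =
  [   0.80    -0.05]
  [  -0.35     0.80]
det(I−A) = (0.80)(0.80) − (-0.05)(-0.35) = 0.6225
adj(I−A) = [[0.80, 0.05], [0.35, 0.80]]
(I − A)⁻¹ = adj(I−A) / det(I−A) ≈
  [   1.2851     0.0803]
  [   0.5622     1.2851]
x = (I − A)⁻¹ d = adj(I−A)·d / det(I−A), with det(I−A) = 0.6225:
  x_1 = (0.80·90 + 0.05·100) / 0.6225 = 77.00 / 0.6225 ≈ 123.69
  x_2 = (0.35·90 + 0.80·100) / 0.6225 = 111.50 / 0.6225 ≈ 179.12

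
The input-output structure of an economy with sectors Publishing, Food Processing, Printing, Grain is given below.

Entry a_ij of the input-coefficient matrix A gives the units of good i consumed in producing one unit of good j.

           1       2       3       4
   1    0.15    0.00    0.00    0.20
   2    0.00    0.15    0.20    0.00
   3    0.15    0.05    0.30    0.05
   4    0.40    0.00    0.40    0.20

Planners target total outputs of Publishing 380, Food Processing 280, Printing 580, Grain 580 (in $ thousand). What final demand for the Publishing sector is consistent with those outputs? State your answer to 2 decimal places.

d_1 = 207.00

I − A =
  [   0.85     0.00     0.00    -0.20]
  [   0.00     0.85    -0.20     0.00]
  [  -0.15    -0.05     0.70    -0.05]
  [  -0.40     0.00    -0.40     0.80]
d = (I − A) x:
  d_1 = (+0.85)·380 + (+0.00)·280 + (+0.00)·580 + (-0.20)·580 = 207.00
  d_2 = (+0.00)·380 + (+0.85)·280 + (-0.20)·580 + (+0.00)·580 = 122.00
  d_3 = (-0.15)·380 + (-0.05)·280 + (+0.70)·580 + (-0.05)·580 = 306.00
  d_4 = (-0.40)·380 + (+0.00)·280 + (-0.40)·580 + (+0.80)·580 = 80.00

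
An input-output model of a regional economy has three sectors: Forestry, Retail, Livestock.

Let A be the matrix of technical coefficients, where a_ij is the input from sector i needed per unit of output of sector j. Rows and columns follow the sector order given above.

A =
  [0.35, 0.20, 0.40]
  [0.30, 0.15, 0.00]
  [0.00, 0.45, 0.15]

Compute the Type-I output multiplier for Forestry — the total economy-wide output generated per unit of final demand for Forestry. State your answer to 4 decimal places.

m_1 = 3.0511

I − A =
  [   0.65    -0.20    -0.40]
  [  -0.30     0.85     0.00]
  [   0.00    -0.45     0.85]
Cofactors of I−A, C_ij = (−1)^(i+j)·(minor ij) (rows/columns in the sector order above):
  C_11 = (0.85)(0.85) − (0.00)(-0.45) = 0.7225
  C_12 = −[(-0.30)(0.85) − (0.00)(0.00)] = 0.2550
  C_13 = (-0.30)(-0.45) − (0.85)(0.00) = 0.1350
  C_21 = −[(-0.20)(0.85) − (-0.40)(-0.45)] = 0.3500
  C_22 = (0.65)(0.85) − (-0.40)(0.00) = 0.5525
  C_23 = −[(0.65)(-0.45) − (-0.20)(0.00)] = 0.2925
  C_31 = (-0.20)(0.00) − (-0.40)(0.85) = 0.3400
  C_32 = −[(0.65)(0.00) − (-0.40)(-0.30)] = 0.1200
  C_33 = (0.65)(0.85) − (-0.20)(-0.30) = 0.4925
det(I−A) = Σ_j (I−A)_1j·C_1j = (0.65)(0.7225) + (-0.20)(0.2550) + (-0.40)(0.1350) = 0.364625
adj(I−A) = Cᵀ =
  [ 0.7225   0.3500   0.3400]
  [ 0.2550   0.5525   0.1200]
  [ 0.1350   0.2925   0.4925]
(I − A)⁻¹ = adj(I−A) / det(I−A) ≈
  [   1.98149     0.95989     0.93246]
  [   0.69935     1.51526     0.32911]
  [   0.37024     0.80219     1.35070]
The output multiplier for sector j is the column-j sum of the Leontief inverse (I − A)⁻¹ = adj(I−A) / det(I−A).
Column 1 of adj(I−A): (0.7225, 0.2550, 0.1350); det(I−A) = 0.364625.
m_1 = (0.7225 + 0.2550 + 0.1350) / 0.364625 = 1.1125 / 0.364625 ≈ 3.0511.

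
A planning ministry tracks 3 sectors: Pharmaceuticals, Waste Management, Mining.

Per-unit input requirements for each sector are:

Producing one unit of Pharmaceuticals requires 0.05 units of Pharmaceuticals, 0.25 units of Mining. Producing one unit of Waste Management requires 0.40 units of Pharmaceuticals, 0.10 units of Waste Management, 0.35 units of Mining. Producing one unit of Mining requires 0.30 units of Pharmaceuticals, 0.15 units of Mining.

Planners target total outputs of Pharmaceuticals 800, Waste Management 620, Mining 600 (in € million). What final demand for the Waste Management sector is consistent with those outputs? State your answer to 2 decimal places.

I − A =
  [   0.95    -0.40    -0.30]
  [   0.00     0.90     0.00]
  [  -0.25    -0.35     0.85]
d = (I − A) x:
  d_P = (+0.95)·800 + (-0.40)·620 + (-0.30)·600 = 332.00
  d_W = (+0.00)·800 + (+0.90)·620 + (+0.00)·600 = 558.00
  d_M = (-0.25)·800 + (-0.35)·620 + (+0.85)·600 = 93.00

d_W = 558.00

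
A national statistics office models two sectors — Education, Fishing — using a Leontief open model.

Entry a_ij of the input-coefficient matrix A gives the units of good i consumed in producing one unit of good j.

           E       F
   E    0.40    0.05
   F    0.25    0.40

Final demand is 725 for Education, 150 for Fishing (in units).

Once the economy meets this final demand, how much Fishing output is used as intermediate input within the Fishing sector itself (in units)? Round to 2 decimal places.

I − A =
  [   0.60    -0.05]
  [  -0.25     0.60]
det(I−A) = (0.60)(0.60) − (-0.05)(-0.25) = 0.3475
adj(I−A) = [[0.60, 0.05], [0.25, 0.60]]
(I − A)⁻¹ = adj(I−A) / det(I−A) ≈
  [   1.7266     0.1439]
  [   0.7194     1.7266]
First solve x = (I − A)⁻¹ d = adj(I−A)·d / det(I−A); in particular x_F = (0.25·725 + 0.60·150) / 0.3475 = 271.25 / 0.3475 ≈ 780.5755.
Intermediate flow from F to F: z_FF = a_FF · x_F = 0.40 × 271.25 / 0.3475 = 108.50 / 0.3475 ≈ 312.23.

z_FF = 312.23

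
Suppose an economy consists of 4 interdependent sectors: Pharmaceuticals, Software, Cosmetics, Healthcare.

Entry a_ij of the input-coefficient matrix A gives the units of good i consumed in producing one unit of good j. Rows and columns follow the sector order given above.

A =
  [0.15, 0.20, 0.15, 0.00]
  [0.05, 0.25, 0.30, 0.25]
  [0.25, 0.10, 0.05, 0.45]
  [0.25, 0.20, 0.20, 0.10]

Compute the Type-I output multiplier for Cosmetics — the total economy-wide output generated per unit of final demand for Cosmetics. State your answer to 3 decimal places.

I − A =
  [   0.85    -0.20    -0.15     0.00]
  [  -0.05     0.75    -0.30    -0.25]
  [  -0.25    -0.10     0.95    -0.45]
  [  -0.25    -0.20    -0.20     0.90]
Compute the cofactors C_ij = (−1)^(i+j)·(3×3 minor ij) of I−A; the adjugate is their transpose:
adj(I−A) = Cᵀ =
  [ 0.467250   0.180000   0.157750   0.128875]
  [ 0.211375   0.599625   0.288125   0.310625]
  [ 0.255875   0.220500   0.509750   0.316125]
  [ 0.233625   0.232250   0.221125   0.526750]
det(I−A) = Σ_j (I−A)_1j·C_1j = (0.85)(0.467250) + (-0.20)(0.211375) + (-0.15)(0.255875) + (0.00)(0.233625) = 0.31650625
(I − A)⁻¹ = adj(I−A) / det(I−A) ≈
  [   1.4763     0.5687     0.4984     0.4072]
  [   0.6678     1.8945     0.9103     0.9814]
  [   0.8084     0.6967     1.6106     0.9988]
  [   0.7381     0.7338     0.6986     1.6643]
The output multiplier for sector j is the column-j sum of the Leontief inverse (I − A)⁻¹ = adj(I−A) / det(I−A).
Column 3 of adj(I−A): (0.157750, 0.288125, 0.509750, 0.221125); det(I−A) = 0.31650625.
m_3 = (0.157750 + 0.288125 + 0.509750 + 0.221125) / 0.31650625 = 1.17675 / 0.31650625 ≈ 3.718.

m_3 = 3.718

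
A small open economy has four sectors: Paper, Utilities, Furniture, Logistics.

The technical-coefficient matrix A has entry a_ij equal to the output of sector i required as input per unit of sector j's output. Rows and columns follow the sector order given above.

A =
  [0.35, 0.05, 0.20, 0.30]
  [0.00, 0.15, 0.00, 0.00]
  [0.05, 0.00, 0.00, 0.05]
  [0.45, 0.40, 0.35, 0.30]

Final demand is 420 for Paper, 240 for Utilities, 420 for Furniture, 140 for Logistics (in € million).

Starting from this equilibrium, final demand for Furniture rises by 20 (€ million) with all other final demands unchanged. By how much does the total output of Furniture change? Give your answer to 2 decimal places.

Δx_3 = 21.93

I − A =
  [   0.65    -0.05    -0.20    -0.30]
  [   0.00     0.85     0.00     0.00]
  [  -0.05     0.00     1.00    -0.05]
  [  -0.45    -0.40    -0.35     0.70]
Compute the cofactors C_ij = (−1)^(i+j)·(3×3 minor ij) of I−A; the adjugate is their transpose:
adj(I−A) = Cᵀ =
  [ 0.580125   0.158125   0.208250   0.263500]
  [ 0.000000   0.291875   0.000000   0.000000]
  [ 0.048875   0.021875   0.272000   0.040375]
  [ 0.397375   0.279375   0.269875   0.544000]
det(I−A) = Σ_j (I−A)_1j·C_1j = (0.65)(0.580125) + (-0.05)(0.000000) + (-0.20)(0.048875) + (-0.30)(0.397375) = 0.24809375
(I − A)⁻¹ = adj(I−A) / det(I−A) ≈
  [   2.3383     0.6374     0.8394     1.0621]
  [   0.0000     1.1765     0.0000     0.0000]
  [   0.1970     0.0882     1.0964     0.1627]
  [   1.6017     1.1261     1.0878     2.1927]
Δx = (I − A)⁻¹ Δd with Δd having +20 in the Furniture component and 0 elsewhere.
So Δx_3 = L_33 · (+20), where L_33 = adj(I−A)_33 / det(I−A) = 0.272000 / 0.24809375.
Δx_3 = 0.272000 × (+20) / 0.24809375 = 5.44 / 0.24809375 ≈ 21.93.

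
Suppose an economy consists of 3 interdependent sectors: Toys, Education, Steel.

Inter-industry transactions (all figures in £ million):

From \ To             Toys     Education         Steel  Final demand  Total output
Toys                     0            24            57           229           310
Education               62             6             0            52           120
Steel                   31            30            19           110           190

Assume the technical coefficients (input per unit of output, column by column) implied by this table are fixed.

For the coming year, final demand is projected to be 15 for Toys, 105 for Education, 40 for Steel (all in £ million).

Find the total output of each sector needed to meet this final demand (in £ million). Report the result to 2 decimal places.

x_1 = 65.76, x_2 = 124.37, x_3 = 86.30

Technical coefficients a_ij = z_ij / X_j:
  a_11 = 0/310 = 0.00, a_21 = 62/310 = 0.20, a_31 = 31/310 = 0.10
  a_12 = 24/120 = 0.20, a_22 = 6/120 = 0.05, a_32 = 30/120 = 0.25
  a_13 = 57/190 = 0.30, a_23 = 0/190 = 0.00, a_33 = 19/190 = 0.10
I − A =
  [   1.00    -0.20    -0.30]
  [  -0.20     0.95     0.00]
  [  -0.10    -0.25     0.90]
Cofactors of I−A, C_ij = (−1)^(i+j)·(minor ij) (rows/columns in the sector order above):
  C_11 = (0.95)(0.90) − (0.00)(-0.25) = 0.8550
  C_12 = −[(-0.20)(0.90) − (0.00)(-0.10)] = 0.1800
  C_13 = (-0.20)(-0.25) − (0.95)(-0.10) = 0.1450
  C_21 = −[(-0.20)(0.90) − (-0.30)(-0.25)] = 0.2550
  C_22 = (1.00)(0.90) − (-0.30)(-0.10) = 0.8700
  C_23 = −[(1.00)(-0.25) − (-0.20)(-0.10)] = 0.2700
  C_31 = (-0.20)(0.00) − (-0.30)(0.95) = 0.2850
  C_32 = −[(1.00)(0.00) − (-0.30)(-0.20)] = 0.0600
  C_33 = (1.00)(0.95) − (-0.20)(-0.20) = 0.9100
det(I−A) = Σ_j (I−A)_1j·C_1j = (1.00)(0.8550) + (-0.20)(0.1800) + (-0.30)(0.1450) = 0.7755
adj(I−A) = Cᵀ =
  [ 0.8550   0.2550   0.2850]
  [ 0.1800   0.8700   0.0600]
  [ 0.1450   0.2700   0.9100]
(I − A)⁻¹ = adj(I−A) / det(I−A) ≈
  [   1.1025     0.3288     0.3675]
  [   0.2321     1.1219     0.0774]
  [   0.1870     0.3482     1.1734]
x = (I − A)⁻¹ d = adj(I−A)·d / det(I−A), with det(I−A) = 0.7755:
  x_1 = (0.8550·15 + 0.2550·105 + 0.2850·40) / 0.7755 = 51.00 / 0.7755 ≈ 65.76
  x_2 = (0.1800·15 + 0.8700·105 + 0.0600·40) / 0.7755 = 96.45 / 0.7755 ≈ 124.37
  x_3 = (0.1450·15 + 0.2700·105 + 0.9100·40) / 0.7755 = 66.925 / 0.7755 ≈ 86.30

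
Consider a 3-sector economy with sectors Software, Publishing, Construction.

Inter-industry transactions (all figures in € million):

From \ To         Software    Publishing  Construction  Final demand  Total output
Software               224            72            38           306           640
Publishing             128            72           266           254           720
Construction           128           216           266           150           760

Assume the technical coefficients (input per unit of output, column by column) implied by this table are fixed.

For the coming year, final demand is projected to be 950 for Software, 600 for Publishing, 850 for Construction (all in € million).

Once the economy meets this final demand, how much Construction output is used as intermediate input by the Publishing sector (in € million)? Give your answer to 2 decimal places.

Technical coefficients a_ij = z_ij / X_j:
  a_11 = 224/640 = 0.35, a_21 = 128/640 = 0.20, a_31 = 128/640 = 0.20
  a_12 = 72/720 = 0.10, a_22 = 72/720 = 0.10, a_32 = 216/720 = 0.30
  a_13 = 38/760 = 0.05, a_23 = 266/760 = 0.35, a_33 = 266/760 = 0.35
I − A =
  [   0.65    -0.10    -0.05]
  [  -0.20     0.90    -0.35]
  [  -0.20    -0.30     0.65]
Cofactors of I−A, C_ij = (−1)^(i+j)·(minor ij) (rows/columns in the sector order above):
  C_11 = (0.90)(0.65) − (-0.35)(-0.30) = 0.4800
  C_12 = −[(-0.20)(0.65) − (-0.35)(-0.20)] = 0.2000
  C_13 = (-0.20)(-0.30) − (0.90)(-0.20) = 0.2400
  C_21 = −[(-0.10)(0.65) − (-0.05)(-0.30)] = 0.0800
  C_22 = (0.65)(0.65) − (-0.05)(-0.20) = 0.4125
  C_23 = −[(0.65)(-0.30) − (-0.10)(-0.20)] = 0.2150
  C_31 = (-0.10)(-0.35) − (-0.05)(0.90) = 0.0800
  C_32 = −[(0.65)(-0.35) − (-0.05)(-0.20)] = 0.2375
  C_33 = (0.65)(0.90) − (-0.10)(-0.20) = 0.5650
det(I−A) = Σ_j (I−A)_1j·C_1j = (0.65)(0.4800) + (-0.10)(0.2000) + (-0.05)(0.2400) = 0.2800
adj(I−A) = Cᵀ =
  [ 0.4800   0.0800   0.0800]
  [ 0.2000   0.4125   0.2375]
  [ 0.2400   0.2150   0.5650]
(I − A)⁻¹ = adj(I−A) / det(I−A) ≈
  [   1.7143     0.2857     0.2857]
  [   0.7143     1.4732     0.8482]
  [   0.8571     0.7679     2.0179]
First solve x = (I − A)⁻¹ d = adj(I−A)·d / det(I−A); in particular x_2 = (0.2000·950 + 0.4125·600 + 0.2375·850) / 0.2800 = 639.375 / 0.2800 ≈ 2283.4821.
Intermediate flow from 3 to 2: z_32 = a_32 · x_2 = 0.30 × 639.375 / 0.2800 = 191.8125 / 0.2800 ≈ 685.04.

z_32 = 685.04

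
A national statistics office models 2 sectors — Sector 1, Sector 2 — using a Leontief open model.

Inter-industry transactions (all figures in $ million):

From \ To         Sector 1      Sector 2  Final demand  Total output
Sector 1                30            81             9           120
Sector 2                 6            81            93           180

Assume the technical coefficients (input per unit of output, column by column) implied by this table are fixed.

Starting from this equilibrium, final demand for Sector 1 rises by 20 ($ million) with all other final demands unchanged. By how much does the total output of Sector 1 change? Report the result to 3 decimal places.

Δx_1 = 28.205

Technical coefficients a_ij = z_ij / X_j:
  a_11 = 30/120 = 0.25, a_21 = 6/120 = 0.05
  a_12 = 81/180 = 0.45, a_22 = 81/180 = 0.45
I − A =
  [   0.75    -0.45]
  [  -0.05     0.55]
det(I−A) = (0.75)(0.55) − (-0.45)(-0.05) = 0.3900
adj(I−A) = [[0.55, 0.45], [0.05, 0.75]]
(I − A)⁻¹ = adj(I−A) / det(I−A) ≈
  [   1.4103     1.1538]
  [   0.1282     1.9231]
Δx = (I − A)⁻¹ Δd with Δd having +20 in the Sector 1 component and 0 elsewhere.
So Δx_1 = L_11 · (+20), where L_11 = adj(I−A)_11 / det(I−A) = 0.55 / 0.3900.
Δx_1 = 0.55 × (+20) / 0.3900 = 11.00 / 0.3900 ≈ 28.205.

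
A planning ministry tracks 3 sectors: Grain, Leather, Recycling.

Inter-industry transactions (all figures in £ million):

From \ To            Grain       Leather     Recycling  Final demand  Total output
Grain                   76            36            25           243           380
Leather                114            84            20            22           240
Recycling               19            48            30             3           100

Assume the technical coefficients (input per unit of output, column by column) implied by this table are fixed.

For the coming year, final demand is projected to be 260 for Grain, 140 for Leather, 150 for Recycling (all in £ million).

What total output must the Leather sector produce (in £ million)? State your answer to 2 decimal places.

x_L = 612.96

Technical coefficients a_ij = z_ij / X_j:
  a_GG = 76/380 = 0.20, a_LG = 114/380 = 0.30, a_RG = 19/380 = 0.05
  a_GL = 36/240 = 0.15, a_LL = 84/240 = 0.35, a_RL = 48/240 = 0.20
  a_GR = 25/100 = 0.25, a_LR = 20/100 = 0.20, a_RR = 30/100 = 0.30
I − A =
  [   0.80    -0.15    -0.25]
  [  -0.30     0.65    -0.20]
  [  -0.05    -0.20     0.70]
Cofactors of I−A, C_ij = (−1)^(i+j)·(minor ij) (rows/columns in the sector order above):
  C_11 = (0.65)(0.70) − (-0.20)(-0.20) = 0.4150
  C_12 = −[(-0.30)(0.70) − (-0.20)(-0.05)] = 0.2200
  C_13 = (-0.30)(-0.20) − (0.65)(-0.05) = 0.0925
  C_21 = −[(-0.15)(0.70) − (-0.25)(-0.20)] = 0.1550
  C_22 = (0.80)(0.70) − (-0.25)(-0.05) = 0.5475
  C_23 = −[(0.80)(-0.20) − (-0.15)(-0.05)] = 0.1675
  C_31 = (-0.15)(-0.20) − (-0.25)(0.65) = 0.1925
  C_32 = −[(0.80)(-0.20) − (-0.25)(-0.30)] = 0.2350
  C_33 = (0.80)(0.65) − (-0.15)(-0.30) = 0.4750
det(I−A) = Σ_j (I−A)_1j·C_1j = (0.80)(0.4150) + (-0.15)(0.2200) + (-0.25)(0.0925) = 0.275875
adj(I−A) = Cᵀ =
  [ 0.4150   0.1550   0.1925]
  [ 0.2200   0.5475   0.2350]
  [ 0.0925   0.1675   0.4750]
(I − A)⁻¹ = adj(I−A) / det(I−A) ≈
  [   1.5043     0.5618     0.6978]
  [   0.7975     1.9846     0.8518]
  [   0.3353     0.6072     1.7218]
x = (I − A)⁻¹ d = adj(I−A)·d / det(I−A), with det(I−A) = 0.275875:
  x_G = (0.4150·260 + 0.1550·140 + 0.1925·150) / 0.275875 = 158.475 / 0.275875 ≈ 574.44
  x_L = (0.2200·260 + 0.5475·140 + 0.2350·150) / 0.275875 = 169.10 / 0.275875 ≈ 612.96
  x_R = (0.0925·260 + 0.1675·140 + 0.4750·150) / 0.275875 = 118.75 / 0.275875 ≈ 430.45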